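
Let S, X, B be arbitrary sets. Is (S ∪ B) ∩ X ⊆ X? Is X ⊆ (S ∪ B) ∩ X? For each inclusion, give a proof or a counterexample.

(⊇) This inclusion fails. Take S = ∅, X = {1}, B = ∅; then 1 ∈ X but 1 ∉ (S ∪ B) ∩ X.

(⊆) Let x ∈ (S ∪ B) ∩ X. Then either x ∈ S ∩ X and x ∉ B; or x ∈ X ∩ B and x ∉ S; or x ∈ S ∩ X ∩ B. In each case x ∈ X, so (S ∪ B) ∩ X ⊆ X.

(⊆) holds; (⊇) fails.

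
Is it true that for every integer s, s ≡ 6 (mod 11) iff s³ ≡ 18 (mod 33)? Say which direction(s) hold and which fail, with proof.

Only the converse holds.

[⇒] This fails: take s = 17. Then 17 ≡ 6 (mod 11), but 17³ = 4913 ≡ 29 (mod 33), not 18.

[⇐] Conversely, the residues r modulo 33 with r³ ≡ 18 (mod 33) are exactly {6}, and each is ≡ 6 (mod 11).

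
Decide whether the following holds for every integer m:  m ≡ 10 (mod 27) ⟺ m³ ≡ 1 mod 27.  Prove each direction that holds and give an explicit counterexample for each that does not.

The forward direction holds; the converse fails.

(⟹) Suppose m ≡ 10 (mod 27). Write m = 27j + 10. Then (27j + 10)³ = 19683j³ + 21870j² + 8100j + 1000 = 27(729j³ + 810j² + 300j + 37) + 1, so m³ ≡ 1 (mod 27).

(⟸) This fails: take m = 1. Then 1³ = 1 ≡ 1 (mod 27), yet 1 ≡ 1 (mod 27), not 10.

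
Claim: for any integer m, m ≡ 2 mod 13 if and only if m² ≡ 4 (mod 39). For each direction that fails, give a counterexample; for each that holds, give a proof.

[⇒] This fails: take m = 15. Then 15 ≡ 2 (mod 13), but 15² = 225 ≡ 30 (mod 39), not 4.

[⇐] This fails: take m = 11. Then 11² = 121 ≡ 4 (mod 39), yet 11 ≡ 11 (mod 13), not 2.

Neither implication holds.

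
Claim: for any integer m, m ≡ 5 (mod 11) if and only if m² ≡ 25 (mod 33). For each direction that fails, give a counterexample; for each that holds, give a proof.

Neither implication holds.

(→) This fails: take m = 27. Then 27 ≡ 5 (mod 11), but 27² = 729 ≡ 3 (mod 33), not 25.

(←) This fails: take m = 17. Then 17² = 289 ≡ 25 (mod 33), yet 17 ≡ 6 (mod 11), not 5.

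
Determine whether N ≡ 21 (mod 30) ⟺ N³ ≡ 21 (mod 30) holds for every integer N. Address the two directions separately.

Both implications hold.

Forward direction. Suppose N ≡ 21 (mod 30). Write N = 30j + 21. Then (30j + 21)³ = 27000j³ + 56700j² + 39690j + 9261 = 30(900j³ + 1890j² + 1323j + 308) + 21, so N³ ≡ 21 (mod 30).

Converse. Suppose N³ ≡ 21 (mod 30). The only residue r in {0, …, 29} with r³ ≡ 21 (mod 30) is r = 21, so N ≡ 21 (mod 30).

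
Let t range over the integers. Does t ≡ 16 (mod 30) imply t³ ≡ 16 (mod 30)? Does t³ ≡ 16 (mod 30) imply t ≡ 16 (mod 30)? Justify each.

Both directions hold; the statement is true.

[⇐] Suppose t³ ≡ 16 (mod 30). The only residue r in {0, …, 29} with r³ ≡ 16 (mod 30) is r = 16, so t ≡ 16 (mod 30).

[⇒] Suppose t ≡ 16 (mod 30). Write t = 30j + 16. Then (30j + 16)³ = 27000j³ + 43200j² + 23040j + 4096 = 30(900j³ + 1440j² + 768j + 136) + 16, so t³ ≡ 16 (mod 30).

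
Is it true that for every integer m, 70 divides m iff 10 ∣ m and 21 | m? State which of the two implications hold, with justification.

Only the converse holds.

[⇒] This fails: take m = 70. Certainly 70 ∣ 70, but 21 ∤ 70.

[⇐] Suppose 10 ∣ m and 21 ∣ m. Any common multiple of 10 and 21 is a multiple of their lcm; here gcd(10, 21) = 1, so lcm(10, 21) = 10·21 = 210, so 210 ∣ m. Since 70 ∣ 210, it follows that 70 ∣ m.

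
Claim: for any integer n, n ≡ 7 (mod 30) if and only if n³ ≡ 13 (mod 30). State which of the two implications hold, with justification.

Equivalent; both directions hold.

(⟹) Suppose n ≡ 7 (mod 30). Write n = 30j + 7. Then (30j + 7)³ = 27000j³ + 18900j² + 4410j + 343 = 30(900j³ + 630j² + 147j + 11) + 13, so n³ ≡ 13 (mod 30).

(⟸) Conversely, suppose n³ ≡ 13 (mod 30). The only residue r in {0, …, 29} with r³ ≡ 13 (mod 30) is r = 7, so n ≡ 7 (mod 30).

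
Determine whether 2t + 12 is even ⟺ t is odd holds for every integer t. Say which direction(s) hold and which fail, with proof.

Only the converse holds.

(⇒) This fails: take t = 6. Then 2t + 12 = 24, which is even, yet t = 6 is even, not odd.

(⇐) Suppose t is odd. Since 2 is even, 2t is even for every t, so 2t + 12 has the same parity as 12, which is even. Hence 2t + 12 is even.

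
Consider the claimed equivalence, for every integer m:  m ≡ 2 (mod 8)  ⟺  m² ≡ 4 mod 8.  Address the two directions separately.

(⟹) Suppose m ≡ 2 (mod 8). Write m = 8j + 2. Then (8j + 2)² = 64j² + 32j + 4 = 8(8j² + 4j) + 4, so m² ≡ 4 (mod 8).

(⟸) This fails: take m = 6. Then 6² = 36 ≡ 4 (mod 8), yet 6 ≡ 6 (mod 8), not 2.

Not equivalent: only (⇒) holds.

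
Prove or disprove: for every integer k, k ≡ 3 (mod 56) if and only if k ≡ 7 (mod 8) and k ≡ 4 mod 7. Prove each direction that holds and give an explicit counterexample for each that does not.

(⇒) This fails: k = 3 gives 3 ≡ 3 (mod 56) but 3 ≡ 3 (mod 8), so the conjunction on the right does not hold.

(⇐) This fails: k = 39 satisfies both congruences on the right (39 ≡ 7 mod 8 and 39 ≡ 4 mod 7) yet 39 ≡ 39 (mod 56), not 3.

Neither direction holds.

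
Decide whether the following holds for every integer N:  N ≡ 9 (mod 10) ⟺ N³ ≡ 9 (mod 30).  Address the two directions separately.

The forward direction fails; the converse holds.

Forward direction. This fails: take N = 19. Then 19 ≡ 9 (mod 10), but 19³ = 6859 ≡ 19 (mod 30), not 9.

Converse. The residues r modulo 30 with r³ ≡ 9 (mod 30) are exactly {9}, and each is ≡ 9 (mod 10).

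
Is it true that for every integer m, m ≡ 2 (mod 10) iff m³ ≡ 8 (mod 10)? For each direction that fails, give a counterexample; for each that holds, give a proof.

Both directions hold.

(⟹) Suppose m ≡ 2 (mod 10). Write m = 10j + 2. Then (10j + 2)³ = 1000j³ + 600j² + 120j + 8 = 10(100j³ + 60j² + 12j) + 8, so m³ ≡ 8 (mod 10).

(⟸) For the converse, argue contrapositively. If m ≢ 2 (mod 10), then m is congruent to one of 0, 1, 3, 4, 5, 6, 7, 8, 9 modulo 10, and these give m³ ≡ 0, 1, 7, 4, 5, 6, 3, 2, 9 respectively — never 8.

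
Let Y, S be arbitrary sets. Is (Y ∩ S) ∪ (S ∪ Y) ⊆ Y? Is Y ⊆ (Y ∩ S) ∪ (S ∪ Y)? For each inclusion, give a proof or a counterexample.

(⟹) This inclusion fails. Take Y = ∅, S = {1}; then 1 ∈ (Y ∩ S) ∪ (S ∪ Y) but 1 ∉ Y.

(⟸) Let x ∈ Y. Then either x ∈ Y and x ∉ S; or x ∈ Y ∩ S. In each case x ∈ (Y ∩ S) ∪ (S ∪ Y), so Y ⊆ (Y ∩ S) ∪ (S ∪ Y).

Only the reverse inclusion holds.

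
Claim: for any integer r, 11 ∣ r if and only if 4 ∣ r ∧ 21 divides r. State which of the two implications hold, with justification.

Neither implication holds.

(⇒) This fails: take r = 11. Certainly 11 ∣ 11, but 4 ∤ 11.

(⇐) This fails: take r = 84. Both 4 ∣ 84 and 21 ∣ 84, yet 84 is not a multiple of 11 (since 84 = 7·11 + 7), so 11 ∤ 84.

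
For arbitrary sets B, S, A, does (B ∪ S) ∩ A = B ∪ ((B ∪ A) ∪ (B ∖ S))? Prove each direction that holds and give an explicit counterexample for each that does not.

(⊆) holds; (⊇) fails.

(⟹) Let x ∈ (B ∪ S) ∩ A. Then either x ∈ B ∩ A and x ∉ S; or x ∈ S ∩ A and x ∉ B; or x ∈ B ∩ S ∩ A. In each case x ∈ B ∪ ((B ∪ A) ∪ (B ∖ S)), so (B ∪ S) ∩ A ⊆ B ∪ ((B ∪ A) ∪ (B ∖ S)).

(⟸) This inclusion fails. Take B = {1}, S = ∅, A = ∅; then 1 ∈ B ∪ ((B ∪ A) ∪ (B ∖ S)) but 1 ∉ (B ∪ S) ∩ A.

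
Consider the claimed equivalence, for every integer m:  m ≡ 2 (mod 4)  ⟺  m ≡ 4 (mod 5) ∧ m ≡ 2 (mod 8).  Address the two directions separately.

The forward direction fails; the converse holds.

[⇐] If m ≡ 4 (mod 5) and m ≡ 2 (mod 8), then by the Chinese remainder theorem m ≡ 34 (mod 40). Since 34 ≡ 2 (mod 4) and 4 ∣ 40, we get m ≡ 2 (mod 4).

[⇒] This fails: m = 2 gives 2 ≡ 2 (mod 4) but 2 ≡ 2 (mod 5), so the conjunction on the right does not hold.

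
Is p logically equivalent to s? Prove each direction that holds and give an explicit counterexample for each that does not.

Neither direction holds.

(→) This fails. Under s = F, p = T, the left side is true but the right side is false.

(←) This fails. Under s = T, p = F, the left side is false but the right side is true.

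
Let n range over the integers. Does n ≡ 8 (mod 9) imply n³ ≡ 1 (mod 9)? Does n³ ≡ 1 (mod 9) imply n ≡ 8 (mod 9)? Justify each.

(⇒) fails and (⇐) fails.

[⇒] This fails: take n = 8. Then 8 ≡ 8 (mod 9), but 8³ = 512 ≡ 8 (mod 9), not 1.

[⇐] This fails: take n = 1. Then 1³ = 1 ≡ 1 (mod 9), yet 1 ≡ 1 (mod 9), not 8.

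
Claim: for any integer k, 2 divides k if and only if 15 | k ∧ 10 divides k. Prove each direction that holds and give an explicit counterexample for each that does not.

[⇐] Suppose 15 ∣ k and 10 ∣ k. Any common multiple of 15 and 10 is a multiple of their lcm; here lcm(15, 10) = 15·10/gcd(15, 10) = 150/5 = 30, so 30 ∣ k. Since 2 ∣ 30, it follows that 2 ∣ k.

[⇒] This fails: take k = 2. Certainly 2 ∣ 2, but 15 ∤ 2.

Not equivalent: only (⇐) holds.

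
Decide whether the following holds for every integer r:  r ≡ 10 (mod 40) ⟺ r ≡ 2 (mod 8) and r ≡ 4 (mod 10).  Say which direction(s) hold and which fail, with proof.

(⟹) This fails: r = 10 gives 10 ≡ 10 (mod 40) but 10 ≡ 0 (mod 10), so the conjunction on the right does not hold.

(⟸) This fails: r = 34 satisfies both congruences on the right (34 ≡ 2 mod 8 and 34 ≡ 4 mod 10) yet 34 ≡ 34 (mod 40), not 10.

Neither direction holds.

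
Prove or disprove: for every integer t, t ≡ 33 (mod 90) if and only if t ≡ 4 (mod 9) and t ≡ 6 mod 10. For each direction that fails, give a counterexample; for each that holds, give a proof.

(⟹) This fails: t = 33 gives 33 ≡ 33 (mod 90) but 33 ≡ 6 (mod 9), so the conjunction on the right does not hold.

(⟸) This fails: t = 76 satisfies both congruences on the right (76 ≡ 4 mod 9 and 76 ≡ 6 mod 10) yet 76 ≡ 76 (mod 90), not 33.

Both directions fail.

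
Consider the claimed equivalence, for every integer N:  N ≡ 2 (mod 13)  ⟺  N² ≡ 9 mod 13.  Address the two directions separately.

(⟹) This fails: take N = 2. Then 2 ≡ 2 (mod 13), but 2² = 4 ≡ 4 (mod 13), not 9.

(⟸) This fails: take N = 3. Then 3² = 9 ≡ 9 (mod 13), yet 3 ≡ 3 (mod 13), not 2.

Neither direction holds.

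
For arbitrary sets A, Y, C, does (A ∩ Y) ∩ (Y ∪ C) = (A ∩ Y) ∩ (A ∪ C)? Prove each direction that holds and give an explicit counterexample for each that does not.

Forward inclusion. Let x ∈ (A ∩ Y) ∩ (Y ∪ C). Then either x ∈ A ∩ Y and x ∉ C; or x ∈ A ∩ Y ∩ C. In each case x ∈ (A ∩ Y) ∩ (A ∪ C), so (A ∩ Y) ∩ (Y ∪ C) ⊆ (A ∩ Y) ∩ (A ∪ C).

Reverse inclusion. Let x ∈ (A ∩ Y) ∩ (A ∪ C). Then either x ∈ A ∩ Y and x ∉ C; or x ∈ A ∩ Y ∩ C. In each case x ∈ (A ∩ Y) ∩ (Y ∪ C), so (A ∩ Y) ∩ (A ∪ C) ⊆ (A ∩ Y) ∩ (Y ∪ C).

The two sets are equal.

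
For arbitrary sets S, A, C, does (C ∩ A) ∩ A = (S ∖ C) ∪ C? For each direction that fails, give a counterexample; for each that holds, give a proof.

Forward inclusion. Let x ∈ (C ∩ A) ∩ A. Then either x ∈ A ∩ C and x ∉ S; or x ∈ S ∩ A ∩ C. In each case x ∈ (S ∖ C) ∪ C, so (C ∩ A) ∩ A ⊆ (S ∖ C) ∪ C.

Reverse inclusion. This inclusion fails. Take S = {1}, A = ∅, C = ∅; then 1 ∈ (S ∖ C) ∪ C but 1 ∉ (C ∩ A) ∩ A.

(⊆) holds; (⊇) fails.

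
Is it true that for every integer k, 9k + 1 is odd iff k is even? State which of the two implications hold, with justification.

Forward direction. Suppose 9k + 1 is odd. Since 9 is odd, 9k and k have the same parity, so 9k + 1 ≡ k + 1 (mod 2). As 1 is odd, 9k + 1 is odd exactly when k is even. Thus k is even.

Converse. Suppose k is even; write k = 2j. Then 9k + 1 = 9·(2j) + 1 = 2·9j + 1, which is odd.

Both implications hold.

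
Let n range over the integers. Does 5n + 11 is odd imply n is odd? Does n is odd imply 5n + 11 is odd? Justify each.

(⇒) fails and (⇐) fails.

[⇒] This fails: n = 2 gives 5n + 11 = 21, which is odd, but 2 is even, not odd.

[⇐] This also fails: n = 3 is odd, but 5n + 11 = 26 is even, not odd.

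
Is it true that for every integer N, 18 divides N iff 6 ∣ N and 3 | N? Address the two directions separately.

Not equivalent: only (⇒) holds.

(⟹) If 18 ∣ N, write N = 18q. Since 18 = 3·6, N = 6·(3q), so 6 ∣ N; and since 18 = 6·3, N = 3·(6q), so 3 ∣ N.

(⟸) This fails: take N = 6. Both 6 ∣ 6 and 3 ∣ 6, yet 6 is not a multiple of 18 (since 6 = 0·18 + 6), so 18 ∤ 6.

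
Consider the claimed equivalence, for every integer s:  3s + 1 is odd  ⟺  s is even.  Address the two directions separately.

Both directions hold.

Converse. Suppose s is even; write s = 2j. Then 3s + 1 = 3·(2j) + 1 = 2·3j + 1, which is odd.

Forward direction. Suppose 3s + 1 is odd. Since 3 is odd, 3s and s have the same parity, so 3s + 1 ≡ s + 1 (mod 2). As 1 is odd, 3s + 1 is odd exactly when s is even. Thus s is even.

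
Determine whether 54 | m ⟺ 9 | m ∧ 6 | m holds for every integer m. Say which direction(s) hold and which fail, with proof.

Not equivalent: only (⇒) holds.

(→) If 54 ∣ m, write m = 54q. Since 54 = 6·9, m = 9·(6q), so 9 ∣ m; and since 54 = 9·6, m = 6·(9q), so 6 ∣ m.

(←) This fails: take m = 18. Both 9 ∣ 18 and 6 ∣ 18, yet 18 is not a multiple of 54 (since 18 = 0·54 + 18), so 54 ∤ 18.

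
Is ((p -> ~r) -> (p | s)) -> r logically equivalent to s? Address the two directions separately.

Both directions fail.

(⇒) This fails. Under r = F, s = F, p = F, the left side is true but the right side is false.

(⇐) This fails. Under r = F, s = T, p = F, the left side is false but the right side is true.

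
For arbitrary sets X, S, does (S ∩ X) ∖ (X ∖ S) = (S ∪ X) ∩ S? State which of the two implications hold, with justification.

(⟹) Let x ∈ (S ∩ X) ∖ (X ∖ S). Then x ∈ X ∩ S, from which x ∈ (S ∪ X) ∩ S.

(⟸) This inclusion fails. Take X = ∅, S = {1}; then 1 ∈ (S ∪ X) ∩ S but 1 ∉ (S ∩ X) ∖ (X ∖ S).

The sets are not equal: only the forward inclusion holds.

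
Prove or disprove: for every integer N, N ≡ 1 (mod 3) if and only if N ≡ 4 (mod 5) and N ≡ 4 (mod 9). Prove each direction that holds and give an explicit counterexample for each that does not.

[⇒] This fails: N = 1 gives 1 ≡ 1 (mod 3) but 1 ≡ 1 (mod 5), so the conjunction on the right does not hold.

[⇐] Conversely, if N ≡ 4 (mod 5) and N ≡ 4 (mod 9), then by the Chinese remainder theorem N ≡ 4 (mod 45). Since 4 ≡ 1 (mod 3) and 3 ∣ 45, we get N ≡ 1 (mod 3).

Only the reverse direction holds.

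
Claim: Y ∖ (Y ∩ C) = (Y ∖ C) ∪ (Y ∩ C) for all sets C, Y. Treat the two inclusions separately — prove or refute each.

(⊆) holds; (⊇) fails.

(⊇) This inclusion fails. Take C = {1}, Y = {1}; then 1 ∈ (Y ∖ C) ∪ (Y ∩ C) but 1 ∉ Y ∖ (Y ∩ C).

(⊆) Let x ∈ Y ∖ (Y ∩ C). Then x ∈ Y and x ∉ C, from which x ∈ (Y ∖ C) ∪ (Y ∩ C).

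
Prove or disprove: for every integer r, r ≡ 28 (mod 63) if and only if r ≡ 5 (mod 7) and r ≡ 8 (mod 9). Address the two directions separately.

(⟹) This fails: r = 28 gives 28 ≡ 28 (mod 63) but 28 ≡ 0 (mod 7), so the conjunction on the right does not hold.

(⟸) This fails: r = 26 satisfies both congruences on the right (26 ≡ 5 mod 7 and 26 ≡ 8 mod 9) yet 26 ≡ 26 (mod 63), not 28.

(⇒) fails and (⇐) fails.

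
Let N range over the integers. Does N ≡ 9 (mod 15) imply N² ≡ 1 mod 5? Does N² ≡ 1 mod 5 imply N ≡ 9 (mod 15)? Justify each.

(⇒) holds; (⇐) fails.

Converse. This fails: take N = 1. Then 1² = 1 ≡ 1 (mod 5), yet 1 ≡ 1 (mod 15), not 9.

Forward direction. Suppose N ≡ 9 (mod 15). Then N² ≡ 9² = 81 (mod 15), and since 5 ∣ 15, also N² ≡ 1 (mod 5).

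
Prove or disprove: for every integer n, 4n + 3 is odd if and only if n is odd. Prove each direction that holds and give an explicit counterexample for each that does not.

Forward direction. This fails: take n = 2. Then 4n + 3 = 11, which is odd, yet n = 2 is even, not odd.

Converse. Suppose n is odd. Since 4 is even, 4n is even for every n, so 4n + 3 has the same parity as 3, which is odd. Hence 4n + 3 is odd.

Not equivalent: only (⇐) holds.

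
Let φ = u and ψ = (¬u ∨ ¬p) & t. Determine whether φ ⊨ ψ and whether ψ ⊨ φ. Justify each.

Neither implication holds.

(→) This fails. Under p = F, u = T, t = F, the left side is true but the right side is false.

(←) This fails. Under p = F, u = F, t = T, the left side is false but the right side is true.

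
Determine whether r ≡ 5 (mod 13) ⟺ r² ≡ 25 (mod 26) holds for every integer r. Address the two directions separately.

(→) This fails: take r = 18. Then 18 ≡ 5 (mod 13), but 18² = 324 ≡ 12 (mod 26), not 25.

(←) This fails: take r = 21. Then 21² = 441 ≡ 25 (mod 26), yet 21 ≡ 8 (mod 13), not 5.

Neither direction holds.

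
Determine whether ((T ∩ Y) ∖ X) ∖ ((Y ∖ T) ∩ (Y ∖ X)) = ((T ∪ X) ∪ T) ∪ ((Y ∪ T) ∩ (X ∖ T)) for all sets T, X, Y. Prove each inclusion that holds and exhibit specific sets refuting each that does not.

Only the forward inclusion holds.

Reverse inclusion. This inclusion fails. Take T = {1}, X = ∅, Y = ∅; then 1 ∈ ((T ∪ X) ∪ T) ∪ ((Y ∪ T) ∩ (X ∖ T)) but 1 ∉ ((T ∩ Y) ∖ X) ∖ ((Y ∖ T) ∩ (Y ∖ X)).

Forward inclusion. Let x ∈ ((T ∩ Y) ∖ X) ∖ ((Y ∖ T) ∩ (Y ∖ X)). Then x ∈ T ∩ Y and x ∉ X, from which x ∈ ((T ∪ X) ∪ T) ∪ ((Y ∪ T) ∩ (X ∖ T)).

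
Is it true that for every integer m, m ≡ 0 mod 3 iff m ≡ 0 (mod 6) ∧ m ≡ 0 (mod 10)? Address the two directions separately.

[⇒] This fails: m = 3 gives 3 ≡ 0 (mod 3) but 3 ≡ 3 (mod 6), so the conjunction on the right does not hold.

[⇐] Conversely, if m ≡ 0 (mod 6) and m ≡ 0 (mod 10), then by the Chinese remainder theorem m ≡ 0 (mod 30). Since 0 ≡ 0 (mod 3) and 3 ∣ 30, we get m ≡ 0 (mod 3).

Only the reverse direction holds.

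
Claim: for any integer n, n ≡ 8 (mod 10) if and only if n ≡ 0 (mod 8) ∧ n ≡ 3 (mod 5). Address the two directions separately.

(⇐) If n ≡ 0 (mod 8) and n ≡ 3 (mod 5), then by the Chinese remainder theorem n ≡ 8 (mod 40). Since 8 ≡ 8 (mod 10) and 10 ∣ 40, we get n ≡ 8 (mod 10).

(⇒) This fails: n = 18 gives 18 ≡ 8 (mod 10) but 18 ≡ 2 (mod 8), so the conjunction on the right does not hold.

Only the converse holds.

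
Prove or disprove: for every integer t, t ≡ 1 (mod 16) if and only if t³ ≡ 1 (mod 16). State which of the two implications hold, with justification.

(⇒) Suppose t ≡ 1 (mod 16). Write t = 16j + 1. Then (16j + 1)³ = 4096j³ + 768j² + 48j + 1 = 16(256j³ + 48j² + 3j) + 1, so t³ ≡ 1 (mod 16).

(⇐) Conversely, suppose t³ ≡ 1 (mod 16). The only residue r in {0, …, 15} with r³ ≡ 1 (mod 16) is r = 1, so t ≡ 1 (mod 16).

Both implications hold.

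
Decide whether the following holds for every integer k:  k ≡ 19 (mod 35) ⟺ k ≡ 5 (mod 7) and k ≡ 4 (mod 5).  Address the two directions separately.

(⟹) Suppose k ≡ 19 (mod 35); write k = 35j + 19. Since 7 ∣ 35, reducing mod 7 gives k ≡ 19 ≡ 5 (mod 7); since 5 ∣ 35, reducing mod 5 gives k ≡ 19 ≡ 4 (mod 5).

(⟸) Conversely, if k ≡ 5 (mod 7) and k ≡ 4 (mod 5), then by the Chinese remainder theorem k ≡ 19 (mod 35). This is exactly k ≡ 19 (mod 35).

Equivalent; both directions hold.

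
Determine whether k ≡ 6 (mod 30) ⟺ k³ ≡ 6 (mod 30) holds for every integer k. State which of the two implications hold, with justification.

(←) Suppose k³ ≡ 6 (mod 30). The only residue r in {0, …, 29} with r³ ≡ 6 (mod 30) is r = 6, so k ≡ 6 (mod 30).

(→) Suppose k ≡ 6 (mod 30). Write k = 30j + 6. Then (30j + 6)³ = 27000j³ + 16200j² + 3240j + 216 = 30(900j³ + 540j² + 108j + 7) + 6, so k³ ≡ 6 (mod 30).

Both directions hold.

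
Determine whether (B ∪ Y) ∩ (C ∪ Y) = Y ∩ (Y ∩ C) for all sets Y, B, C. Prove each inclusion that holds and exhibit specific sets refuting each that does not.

(⟹) This inclusion fails. Take Y = {1}, B = ∅, C = ∅; then 1 ∈ (B ∪ Y) ∩ (C ∪ Y) but 1 ∉ Y ∩ (Y ∩ C).

(⟸) Let x ∈ Y ∩ (Y ∩ C). Then either x ∈ Y ∩ C and x ∉ B; or x ∈ Y ∩ B ∩ C. In each case x ∈ (B ∪ Y) ∩ (C ∪ Y), so Y ∩ (Y ∩ C) ⊆ (B ∪ Y) ∩ (C ∪ Y).

The sets are not equal: only the reverse inclusion holds.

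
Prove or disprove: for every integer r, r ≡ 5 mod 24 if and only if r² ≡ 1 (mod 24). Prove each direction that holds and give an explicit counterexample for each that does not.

Only the forward direction holds.

[⇒] Suppose r ≡ 5 mod 24. Write r = 24j + 5. Then (24j + 5)² = 576j² + 240j + 25 = 24(24j² + 10j + 1) + 1, so r² ≡ 1 (mod 24).

[⇐] This fails: take r = 1. Then 1² = 1 ≡ 1 (mod 24), yet 1 ≡ 1 (mod 24), not 5.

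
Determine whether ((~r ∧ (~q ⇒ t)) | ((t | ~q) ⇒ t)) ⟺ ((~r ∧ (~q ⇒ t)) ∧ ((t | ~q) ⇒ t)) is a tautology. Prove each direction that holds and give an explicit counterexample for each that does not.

The forward direction fails; the converse holds.

[⇒] This fails. Under t = T, r = T, q = F, the left side is true but the right side is false.

[⇐] Assume the antecedent. If t is true, the consequent reduces to true regardless of the other variables. If t is false, the antecedent forces (t = F, r = F, q = T), and the consequent holds there. Either way the consequent holds.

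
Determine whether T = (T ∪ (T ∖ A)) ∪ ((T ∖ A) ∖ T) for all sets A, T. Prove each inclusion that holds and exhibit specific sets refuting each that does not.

(⊆) Let x ∈ T. Then either x ∈ T and x ∉ A; or x ∈ A ∩ T. In each case x ∈ (T ∪ (T ∖ A)) ∪ ((T ∖ A) ∖ T), so T ⊆ (T ∪ (T ∖ A)) ∪ ((T ∖ A) ∖ T).

(⊇) Let x ∈ (T ∪ (T ∖ A)) ∪ ((T ∖ A) ∖ T). Then either x ∈ T and x ∉ A; or x ∈ A ∩ T. In each case x ∈ T, so (T ∪ (T ∖ A)) ∪ ((T ∖ A) ∖ T) ⊆ T.

Both inclusions hold.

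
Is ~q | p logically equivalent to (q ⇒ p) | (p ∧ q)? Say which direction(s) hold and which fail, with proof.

The biconditional holds.

(→) Assume the antecedent. If q is true, the antecedent forces (q = T, p = T), and (q ⇒ p) | (p ∧ q) holds there. If q is false, (q ⇒ p) | (p ∧ q) reduces to true regardless of the other variables. Either way (q ⇒ p) | (p ∧ q) holds.

(←) Assume the antecedent. If q is true, the antecedent forces (q = T, p = T), and ~q | p holds there. If q is false, ~q | p reduces to true regardless of the other variables. Either way ~q | p holds.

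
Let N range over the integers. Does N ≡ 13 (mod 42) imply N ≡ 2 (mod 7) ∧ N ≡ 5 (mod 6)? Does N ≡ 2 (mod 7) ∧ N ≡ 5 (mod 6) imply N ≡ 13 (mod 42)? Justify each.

Both directions fail.

Forward direction. This fails: N = 13 gives 13 ≡ 13 (mod 42) but 13 ≡ 6 (mod 7), so the conjunction on the right does not hold.

Converse. This fails: N = 23 satisfies both congruences on the right (23 ≡ 2 mod 7 and 23 ≡ 5 mod 6) yet 23 ≡ 23 (mod 42), not 13.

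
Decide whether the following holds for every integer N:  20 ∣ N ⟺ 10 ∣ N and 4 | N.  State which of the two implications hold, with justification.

[⇒] If 20 ∣ N, write N = 20q. Since 20 = 2·10, N = 10·(2q), so 10 ∣ N; and since 20 = 5·4, N = 4·(5q), so 4 ∣ N.

[⇐] Suppose 10 ∣ N and 4 ∣ N. Any common multiple of 10 and 4 is a multiple of their lcm; here lcm(10, 4) = 10·4/gcd(10, 4) = 40/2 = 20, so 20 ∣ N.

Both directions hold.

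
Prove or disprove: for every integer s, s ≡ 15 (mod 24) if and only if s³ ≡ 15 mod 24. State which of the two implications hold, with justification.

Both directions hold; the statement is true.

(⇒) Suppose s ≡ 15 (mod 24). Write s = 24j + 15. Then (24j + 15)³ = 13824j³ + 25920j² + 16200j + 3375 = 24(576j³ + 1080j² + 675j + 140) + 15, so s³ ≡ 15 (mod 24).

(⇐) Conversely, suppose s³ ≡ 15 (mod 24). The only residue r in {0, …, 23} with r³ ≡ 15 (mod 24) is r = 15, so s ≡ 15 (mod 24).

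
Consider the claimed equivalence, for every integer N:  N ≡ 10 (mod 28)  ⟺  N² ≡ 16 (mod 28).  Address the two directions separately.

The forward direction holds; the converse fails.

(⟹) Suppose N ≡ 10 (mod 28). Write N = 28j + 10. Then (28j + 10)² = 784j² + 560j + 100 = 28(28j² + 20j + 3) + 16, so N² ≡ 16 (mod 28).

(⟸) This fails: take N = 4. Then 4² = 16 ≡ 16 (mod 28), yet 4 ≡ 4 (mod 28), not 10.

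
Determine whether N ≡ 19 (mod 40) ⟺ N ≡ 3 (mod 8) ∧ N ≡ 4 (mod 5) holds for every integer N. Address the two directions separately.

Both implications hold.

Forward direction. Suppose N ≡ 19 (mod 40); write N = 40j + 19. Since 8 ∣ 40, reducing mod 8 gives N ≡ 19 ≡ 3 (mod 8); since 5 ∣ 40, reducing mod 5 gives N ≡ 19 ≡ 4 (mod 5).

Converse. If N ≡ 3 (mod 8) and N ≡ 4 (mod 5), then by the Chinese remainder theorem N ≡ 19 (mod 40). This is exactly N ≡ 19 (mod 40).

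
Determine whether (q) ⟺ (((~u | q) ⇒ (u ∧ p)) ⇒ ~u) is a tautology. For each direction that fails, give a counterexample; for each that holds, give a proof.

Neither implication holds.

(⇒) This fails. Under u = T, q = T, p = T, the left side is true but the right side is false.

(⇐) This fails. Under u = F, q = F, p = F, the left side is false but the right side is true.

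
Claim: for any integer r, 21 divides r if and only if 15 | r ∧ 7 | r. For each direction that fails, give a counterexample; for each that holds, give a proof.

Not equivalent: only (⇐) holds.

Forward direction. This fails: take r = 21. Certainly 21 ∣ 21, but 15 ∤ 21.

Converse. Suppose 15 ∣ r and 7 ∣ r. Any common multiple of 15 and 7 is a multiple of their lcm; here gcd(15, 7) = 1, so lcm(15, 7) = 15·7 = 105, so 105 ∣ r. Since 21 ∣ 105, it follows that 21 ∣ r.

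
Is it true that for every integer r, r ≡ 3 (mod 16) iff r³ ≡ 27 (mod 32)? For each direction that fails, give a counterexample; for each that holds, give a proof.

(⟹) This fails: take r = 19. Then 19 ≡ 3 (mod 16), but 19³ = 6859 ≡ 11 (mod 32), not 27.

(⟸) Conversely, the residues r modulo 32 with r³ ≡ 27 (mod 32) are exactly {3}, and each is ≡ 3 (mod 16).

The forward direction fails; the converse holds.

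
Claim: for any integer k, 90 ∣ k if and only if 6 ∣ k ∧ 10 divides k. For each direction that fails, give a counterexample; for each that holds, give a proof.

(⇐) This fails: take k = 30. Both 6 ∣ 30 and 10 ∣ 30, yet 30 is not a multiple of 90 (since 30 = 0·90 + 30), so 90 ∤ 30.

(⇒) If 90 ∣ k, write k = 90q. Since 90 = 15·6, k = 6·(15q), so 6 ∣ k; and since 90 = 9·10, k = 10·(9q), so 10 ∣ k.

The forward direction holds; the converse fails.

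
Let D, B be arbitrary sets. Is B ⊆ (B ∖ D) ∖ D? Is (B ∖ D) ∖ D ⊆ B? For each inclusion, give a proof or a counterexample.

The sets are not equal: only the reverse inclusion holds.

(⊆) This inclusion fails. Take D = {1}, B = {1}; then 1 ∈ B but 1 ∉ (B ∖ D) ∖ D.

(⊇) Let x ∈ (B ∖ D) ∖ D. Then x ∈ B and x ∉ D, from which x ∈ B.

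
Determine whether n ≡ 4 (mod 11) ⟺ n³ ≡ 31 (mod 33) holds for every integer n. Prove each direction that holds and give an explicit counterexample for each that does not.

Forward direction. This fails: take n = 15. Then 15 ≡ 4 (mod 11), but 15³ = 3375 ≡ 9 (mod 33), not 31.

Converse. The residues r modulo 33 with r³ ≡ 31 (mod 33) are exactly {4}, and each is ≡ 4 (mod 11).

(⇒) fails; (⇐) holds.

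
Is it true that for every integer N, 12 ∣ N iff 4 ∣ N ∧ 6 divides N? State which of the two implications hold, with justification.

The biconditional holds.

(⇒) If 12 ∣ N, write N = 12q. Since 12 = 3·4, N = 4·(3q), so 4 ∣ N; and since 12 = 2·6, N = 6·(2q), so 6 ∣ N.

(⇐) Suppose 4 ∣ N and 6 ∣ N. Any common multiple of 4 and 6 is a multiple of their lcm; here lcm(4, 6) = 4·6/gcd(4, 6) = 24/2 = 12, so 12 ∣ N.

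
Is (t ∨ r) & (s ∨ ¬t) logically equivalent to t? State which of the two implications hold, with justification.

Neither direction holds.

[⇒] This fails. Under t = F, s = F, r = T, the left side is true but the right side is false.

[⇐] This fails. Under t = T, s = F, r = F, the left side is false but the right side is true.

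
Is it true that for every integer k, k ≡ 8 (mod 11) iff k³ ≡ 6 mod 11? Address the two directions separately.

Converse. Suppose k³ ≡ 6 (mod 11). The only residue r in {0, …, 10} with r³ ≡ 6 (mod 11) is r = 8, so k ≡ 8 (mod 11).

Forward direction. Suppose k ≡ 8 (mod 11). Write k = 11j + 8. Then (11j + 8)³ = 1331j³ + 2904j² + 2112j + 512 = 11(121j³ + 264j² + 192j + 46) + 6, so k³ ≡ 6 (mod 11).

Both implications hold.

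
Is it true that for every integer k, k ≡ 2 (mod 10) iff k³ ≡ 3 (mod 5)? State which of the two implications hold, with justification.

(→) Suppose k ≡ 2 (mod 10). Then k³ ≡ 2³ = 8 (mod 10), and since 5 ∣ 10, also k³ ≡ 3 (mod 5).

(←) This fails: take k = 7. Then 7³ = 343 ≡ 3 (mod 5), yet 7 ≡ 7 (mod 10), not 2.

(⇒) holds; (⇐) fails.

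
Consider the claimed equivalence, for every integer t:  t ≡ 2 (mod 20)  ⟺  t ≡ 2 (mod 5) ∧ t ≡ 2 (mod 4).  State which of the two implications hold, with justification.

[⇒] Suppose t ≡ 2 (mod 20); write t = 20j + 2. Since 5 ∣ 20, reducing mod 5 gives t ≡ 2 (mod 5); since 4 ∣ 20, reducing mod 4 gives t ≡ 2 (mod 4).

[⇐] Conversely, if t ≡ 2 (mod 5) and t ≡ 2 (mod 4), then by the Chinese remainder theorem t ≡ 2 (mod 20). This is exactly t ≡ 2 (mod 20).

Equivalent; both directions hold.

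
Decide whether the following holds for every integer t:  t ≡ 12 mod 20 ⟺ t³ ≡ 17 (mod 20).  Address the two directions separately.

(→) This fails: take t = 12. Then 12 ≡ 12 (mod 20), but 12³ = 1728 ≡ 8 (mod 20), not 17.

(←) This fails: take t = 13. Then 13³ = 2197 ≡ 17 (mod 20), yet 13 ≡ 13 (mod 20), not 12.

Both directions fail.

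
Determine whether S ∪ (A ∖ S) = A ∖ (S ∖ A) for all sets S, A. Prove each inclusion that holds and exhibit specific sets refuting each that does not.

(⟸) Let x ∈ A ∖ (S ∖ A). Then either x ∈ A and x ∉ S; or x ∈ S ∩ A. In each case x ∈ S ∪ (A ∖ S), so A ∖ (S ∖ A) ⊆ S ∪ (A ∖ S).

(⟹) This inclusion fails. Take S = {1}, A = ∅; then 1 ∈ S ∪ (A ∖ S) but 1 ∉ A ∖ (S ∖ A).

Only the reverse inclusion holds.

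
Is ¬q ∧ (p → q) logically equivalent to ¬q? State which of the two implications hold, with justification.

Only the forward direction holds.

[⇐] This fails. Under p = T, q = F, the left side is false but the right side is true.

[⇒] Assume the antecedent. If p is true, the antecedent cannot hold. If p is false, the antecedent forces (p = F, q = F), and ¬q holds there. Either way ¬q holds.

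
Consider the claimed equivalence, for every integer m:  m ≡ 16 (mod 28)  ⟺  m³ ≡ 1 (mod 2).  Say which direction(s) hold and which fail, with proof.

Neither direction holds.

Forward direction. This fails: take m = 16. Then 16 ≡ 16 (mod 28), but 16³ = 4096 ≡ 0 (mod 2), not 1.

Converse. This fails: take m = 1. Then 1³ = 1 ≡ 1 (mod 2), yet 1 ≡ 1 (mod 28), not 16.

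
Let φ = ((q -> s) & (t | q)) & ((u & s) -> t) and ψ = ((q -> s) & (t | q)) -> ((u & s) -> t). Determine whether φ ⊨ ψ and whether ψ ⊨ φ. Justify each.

(⇒) holds; (⇐) fails.

(⇒) Assume the antecedent. If t is true, the consequent reduces to true regardless of the other variables. If t is false, the antecedent forces (u = F, q = T, t = F, s = T), and the consequent holds there. Either way the consequent holds.

(⇐) This fails. Under u = F, q = F, t = F, s = F, the left side is false but the right side is true.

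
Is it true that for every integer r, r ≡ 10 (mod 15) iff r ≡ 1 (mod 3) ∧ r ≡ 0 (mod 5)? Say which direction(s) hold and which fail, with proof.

Forward direction. Suppose r ≡ 10 (mod 15); write r = 15j + 10. Since 3 ∣ 15, reducing mod 3 gives r ≡ 10 ≡ 1 (mod 3); since 5 ∣ 15, reducing mod 5 gives r ≡ 10 ≡ 0 (mod 5).

Converse. If r ≡ 1 (mod 3) and r ≡ 0 (mod 5), then by the Chinese remainder theorem r ≡ 10 (mod 15). This is exactly r ≡ 10 (mod 15).

Both directions hold; the statement is true.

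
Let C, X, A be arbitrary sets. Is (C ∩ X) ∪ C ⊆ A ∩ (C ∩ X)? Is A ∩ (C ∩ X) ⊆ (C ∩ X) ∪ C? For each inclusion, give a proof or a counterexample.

(⊆) fails; (⊇) holds.

(⟹) This inclusion fails. Take C = {1}, X = ∅, A = ∅; then 1 ∈ (C ∩ X) ∪ C but 1 ∉ A ∩ (C ∩ X).

(⟸) Let x ∈ A ∩ (C ∩ X). Then x ∈ C ∩ X ∩ A, from which x ∈ (C ∩ X) ∪ C.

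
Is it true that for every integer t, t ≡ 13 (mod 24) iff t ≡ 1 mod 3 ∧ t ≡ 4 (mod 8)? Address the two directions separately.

(⇒) fails and (⇐) fails.

(⟹) This fails: t = 13 gives 13 ≡ 13 (mod 24) but 13 ≡ 5 (mod 8), so the conjunction on the right does not hold.

(⟸) This fails: t = 4 satisfies both congruences on the right (4 ≡ 1 mod 3 and 4 ≡ 4 mod 8) yet 4 ≡ 4 (mod 24), not 13.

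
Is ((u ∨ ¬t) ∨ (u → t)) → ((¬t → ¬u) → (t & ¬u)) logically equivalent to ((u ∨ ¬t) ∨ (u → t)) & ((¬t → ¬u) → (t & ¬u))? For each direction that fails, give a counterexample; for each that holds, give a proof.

(→) Assume the antecedent. If u is true, the antecedent forces (u = T, t = F), and the consequent holds there. If u is false, the antecedent forces (u = F, t = T), and the consequent holds there. Either way the consequent holds.

(←) Assume the antecedent. If u is true, the antecedent forces (u = T, t = F), and the consequent holds there. If u is false, the antecedent forces (u = F, t = T), and the consequent holds there. Either way the consequent holds.

The biconditional holds.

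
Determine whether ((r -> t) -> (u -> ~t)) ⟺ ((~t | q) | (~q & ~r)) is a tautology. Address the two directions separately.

[⇒] This fails. Under r = T, t = T, q = F, u = F, the left side is true but the right side is false.

[⇐] This fails. Under r = F, t = T, q = F, u = T, the left side is false but the right side is true.

Both directions fail.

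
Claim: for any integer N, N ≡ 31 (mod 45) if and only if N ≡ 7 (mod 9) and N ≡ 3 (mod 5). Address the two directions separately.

(⇒) fails and (⇐) fails.

(⇒) This fails: N = 31 gives 31 ≡ 31 (mod 45) but 31 ≡ 4 (mod 9), so the conjunction on the right does not hold.

(⇐) This fails: N = 43 satisfies both congruences on the right (43 ≡ 7 mod 9 and 43 ≡ 3 mod 5) yet 43 ≡ 43 (mod 45), not 31.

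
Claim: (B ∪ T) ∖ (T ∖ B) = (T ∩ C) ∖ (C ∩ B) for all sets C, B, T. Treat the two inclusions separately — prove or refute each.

Neither inclusion holds.

(⟹) This inclusion fails. Take C = ∅, B = {1}, T = ∅; then 1 ∈ (B ∪ T) ∖ (T ∖ B) but 1 ∉ (T ∩ C) ∖ (C ∩ B).

(⟸) This inclusion fails. Take C = {1}, B = ∅, T = {1}; then 1 ∈ (T ∩ C) ∖ (C ∩ B) but 1 ∉ (B ∪ T) ∖ (T ∖ B).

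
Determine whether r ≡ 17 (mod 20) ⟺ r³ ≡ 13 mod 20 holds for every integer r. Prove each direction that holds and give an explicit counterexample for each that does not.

Both directions hold; the statement is true.

(→) Suppose r ≡ 17 (mod 20). Write r = 20j + 17. Then (20j + 17)³ = 8000j³ + 20400j² + 17340j + 4913 = 20(400j³ + 1020j² + 867j + 245) + 13, so r³ ≡ 13 (mod 20).

(←) Conversely, suppose r³ ≡ 13 (mod 20). The only residue r in {0, …, 19} with r³ ≡ 13 (mod 20) is r = 17, so r ≡ 17 (mod 20).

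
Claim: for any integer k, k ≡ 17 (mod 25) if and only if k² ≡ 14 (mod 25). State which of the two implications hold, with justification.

Converse. This fails: take k = 8. Then 8² = 64 ≡ 14 (mod 25), yet 8 ≡ 8 (mod 25), not 17.

Forward direction. Suppose k ≡ 17 (mod 25). Write k = 25j + 17. Then (25j + 17)² = 625j² + 850j + 289 = 25(25j² + 34j + 11) + 14, so k² ≡ 14 (mod 25).

The forward direction holds; the converse fails.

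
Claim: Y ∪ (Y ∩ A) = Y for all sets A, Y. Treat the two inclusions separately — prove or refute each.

Both inclusions hold; the sets are equal.

(⊆) Let x ∈ Y ∪ (Y ∩ A). Then either x ∈ Y and x ∉ A; or x ∈ A ∩ Y. In each case x ∈ Y, so Y ∪ (Y ∩ A) ⊆ Y.

(⊇) Let x ∈ Y. Then either x ∈ Y and x ∉ A; or x ∈ A ∩ Y. In each case x ∈ Y ∪ (Y ∩ A), so Y ⊆ Y ∪ (Y ∩ A).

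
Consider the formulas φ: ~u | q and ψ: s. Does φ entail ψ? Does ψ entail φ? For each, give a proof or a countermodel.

(→) This fails. Under s = F, u = F, q = F, the left side is true but the right side is false.

(←) This fails. Under s = T, u = T, q = F, the left side is false but the right side is true.

(⇒) fails and (⇐) fails.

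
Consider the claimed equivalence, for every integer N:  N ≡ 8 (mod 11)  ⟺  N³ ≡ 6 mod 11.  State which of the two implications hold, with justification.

Both implications hold.

(⟹) Suppose N ≡ 8 (mod 11). Write N = 11j + 8. Then (11j + 8)³ = 1331j³ + 2904j² + 2112j + 512 = 11(121j³ + 264j² + 192j + 46) + 6, so N³ ≡ 6 (mod 11).

(⟸) For the converse, argue contrapositively. If N ≢ 8 (mod 11), then N is congruent to one of 0, 1, 2, 3, 4, 5, 6, 7, 9, 10 modulo 11, and these give N³ ≡ 0, 1, 8, 5, 9, 4, 7, 2, 3, 10 respectively — never 6.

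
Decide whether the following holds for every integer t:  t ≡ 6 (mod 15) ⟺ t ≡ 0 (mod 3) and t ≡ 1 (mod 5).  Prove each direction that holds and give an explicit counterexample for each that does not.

Both implications hold.

Converse. If t ≡ 0 (mod 3) and t ≡ 1 (mod 5), then by the Chinese remainder theorem t ≡ 6 (mod 15). This is exactly t ≡ 6 (mod 15).

Forward direction. Suppose t ≡ 6 (mod 15); write t = 15j + 6. Since 3 ∣ 15, reducing mod 3 gives t ≡ 6 ≡ 0 (mod 3); since 5 ∣ 15, reducing mod 5 gives t ≡ 6 ≡ 1 (mod 5).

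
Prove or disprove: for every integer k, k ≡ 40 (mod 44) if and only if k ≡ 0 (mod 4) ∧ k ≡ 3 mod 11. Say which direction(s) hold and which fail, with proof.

Forward direction. This fails: k = 40 gives 40 ≡ 40 (mod 44) but 40 ≡ 7 (mod 11), so the conjunction on the right does not hold.

Converse. This fails: k = 36 satisfies both congruences on the right (36 ≡ 0 mod 4 and 36 ≡ 3 mod 11) yet 36 ≡ 36 (mod 44), not 40.

Both directions fail.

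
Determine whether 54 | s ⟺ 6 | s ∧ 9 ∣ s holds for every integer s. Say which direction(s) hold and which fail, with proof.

Only the forward direction holds.

(→) If 54 ∣ s, write s = 54q. Since 54 = 9·6, s = 6·(9q), so 6 ∣ s; and since 54 = 6·9, s = 9·(6q), so 9 ∣ s.

(←) This fails: take s = 18. Both 6 ∣ 18 and 9 ∣ 18, yet 18 is not a multiple of 54 (since 18 = 0·54 + 18), so 54 ∤ 18.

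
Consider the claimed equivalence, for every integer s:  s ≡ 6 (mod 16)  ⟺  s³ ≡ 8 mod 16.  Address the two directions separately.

Converse. This fails: take s = 2. Then 2³ = 8 ≡ 8 (mod 16), yet 2 ≡ 2 (mod 16), not 6.

Forward direction. Suppose s ≡ 6 (mod 16). Write s = 16j + 6. Then (16j + 6)³ = 4096j³ + 4608j² + 1728j + 216 = 16(256j³ + 288j² + 108j + 13) + 8, so s³ ≡ 8 (mod 16).

Only the forward direction holds.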